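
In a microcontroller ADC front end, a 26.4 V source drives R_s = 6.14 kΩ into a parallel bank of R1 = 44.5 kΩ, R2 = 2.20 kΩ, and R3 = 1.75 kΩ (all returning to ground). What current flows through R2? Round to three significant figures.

I ≈ 1.61 mA

Parallel bank: R_p = 1/(1/44.5 + 1/2.20 + 1/1.75) = 0.9538 kΩ.
Node voltage V_A = V_DC · R_p/(R_s + R_p) = 26.4 × 0.1345 = 3.550 V.
I(R2) = V_A / R2 = 3.550/2.20 = 1.613 mA.
(Equivalently: I_total = 3.722 mA, then current-divider fraction G_k/ΣG = 0.4335.)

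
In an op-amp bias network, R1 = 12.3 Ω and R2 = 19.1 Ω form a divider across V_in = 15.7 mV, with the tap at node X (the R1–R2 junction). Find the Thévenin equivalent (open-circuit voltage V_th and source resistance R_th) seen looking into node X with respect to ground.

Open-circuit (no load on X): V_th = V_in · R2/(R1 + R2) = 15.7 × 19.1/(12.30 + 19.1) = 9.550 mV.
Zeroing V_in shorts the top of R1 to ground, so R_th = R1 ‖ R2 = 7.482 Ω.

V_th ≈ 9.55 mV, R_th ≈ 7.48 Ω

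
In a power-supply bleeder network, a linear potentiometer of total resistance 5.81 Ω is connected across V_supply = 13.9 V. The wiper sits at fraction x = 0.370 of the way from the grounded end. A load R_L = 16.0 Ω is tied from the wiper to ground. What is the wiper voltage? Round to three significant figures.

V_out ≈ 4.74 V

Split the track: R_lower = x·R_p = 2.150 Ω, R_upper = (1−x)·R_p = 3.660 Ω.
(x·R_p) ‖ R_L = 1.895 Ω.
Loaded-divider output: V_out = 13.9 × 0.3411 = 4.742 V.
(Unloaded: V_out = x·V_supply = 5.14 V.)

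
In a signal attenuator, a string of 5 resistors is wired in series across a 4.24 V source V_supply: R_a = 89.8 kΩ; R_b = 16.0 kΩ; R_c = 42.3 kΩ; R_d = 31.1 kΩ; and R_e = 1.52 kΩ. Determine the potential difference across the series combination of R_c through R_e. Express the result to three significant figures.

ΣR = 89.8 + 16.0 + 42.3 + 31.1 + 1.52 = 180.7 kΩ.
R_{R_c..R_e} = 42.3 + 31.1 + 1.52 = 74.92 kΩ.
V = V_supply · R/ΣR = 4.24 × 0.4146 = 1.758 V.

V ≈ 1.76 V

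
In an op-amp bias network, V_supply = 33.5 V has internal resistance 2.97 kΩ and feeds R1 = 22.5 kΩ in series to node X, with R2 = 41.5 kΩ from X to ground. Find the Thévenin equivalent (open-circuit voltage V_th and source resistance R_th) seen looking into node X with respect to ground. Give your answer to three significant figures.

R1' = 2.97 + 22.5 = 25.47 kΩ (source resistance + R1).
Open-circuit (no load on X): V_th = V_supply · R2/(R1' + R2) = 33.5 × 41.5/(25.47 + 41.5) = 20.76 V.
With V_supply suppressed (replaced by a short), R_th = R1' ‖ R2 = (25.47 × 41.5)/(25.47 + 41.5) = 15.78 kΩ.

V_th ≈ 20.8 V, R_th ≈ 15.8 kΩ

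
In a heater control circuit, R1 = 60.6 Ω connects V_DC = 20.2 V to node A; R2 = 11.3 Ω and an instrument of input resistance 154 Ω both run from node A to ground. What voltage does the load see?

V_out ≈ 2.99 V

First combine the lower leg with the load: R2 ‖ R_L = 10.53 Ω.
Voltage divider with the loaded lower leg: V_out = 20.2 × 10.53/(60.6 + 10.53) = 20.2 × 0.1480 = 2.990 V.
(Unloaded it would be 3.17 V; the load pulls it down.)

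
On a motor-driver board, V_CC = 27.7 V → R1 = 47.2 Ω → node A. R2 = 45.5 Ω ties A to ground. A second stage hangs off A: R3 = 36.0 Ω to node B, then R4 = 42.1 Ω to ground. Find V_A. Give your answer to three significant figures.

V_A ≈ 10.5 V

Looking into the second stage from A: R3 + R4 = 78.10 Ω appears in parallel with R2.
Effective lower resistance at A: R2 ‖ 78.10 = 28.75 Ω.
So V_A = 27.7 × 0.3785 = 10.49 V.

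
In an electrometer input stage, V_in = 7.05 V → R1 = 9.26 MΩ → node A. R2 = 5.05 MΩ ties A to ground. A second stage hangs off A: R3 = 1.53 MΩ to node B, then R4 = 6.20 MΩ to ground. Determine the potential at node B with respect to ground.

V_B ≈ 1.40 V

The second stage (R3 + R4 = 7.730 MΩ) loads node A in parallel with R2.
Effective lower resistance at A: R2 ‖ 7.730 = 3.054 MΩ.
So V_A = 7.05 × 0.2480 = 1.749 V.
Stage 2 is unloaded, so V_B = V_A · R4/(R3+R4) = 1.749 × 6.20/7.730 = 1.403 V.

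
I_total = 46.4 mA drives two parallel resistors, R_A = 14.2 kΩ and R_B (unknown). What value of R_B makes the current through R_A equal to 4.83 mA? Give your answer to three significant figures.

R_B ≈ 1.65 kΩ

In a two-way split, I_A/I_total = R_B/(R_A + R_B).
4.83/46.4 = R_B/(R_A + R_B) → R_B = R_A · (0.1041)/(1 − 0.1041) = 14.2 × 0.1162 = 1.650 kΩ.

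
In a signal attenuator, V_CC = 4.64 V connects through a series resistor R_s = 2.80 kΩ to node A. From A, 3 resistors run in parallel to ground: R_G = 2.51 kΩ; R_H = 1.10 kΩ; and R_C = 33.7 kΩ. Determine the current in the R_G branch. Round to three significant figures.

I ≈ 0.390 mA

Combine the parallel branches: R_p = (1/2.51 + 1/1.10 + 1/33.7)⁻¹ = 0.7478 kΩ.
V_A by voltage divider: V_A = 4.64 × 0.7478/(2.80 + 0.7478) = 0.9781 V.
Branch current I = V_A/R_G = 0.9781/2.51 = 0.3897 mA.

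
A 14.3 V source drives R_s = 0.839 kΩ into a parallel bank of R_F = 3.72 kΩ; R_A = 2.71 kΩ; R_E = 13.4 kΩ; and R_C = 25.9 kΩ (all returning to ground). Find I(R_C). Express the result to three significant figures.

Equivalent of the parallel group: R_p = 1.331 kΩ.
Node voltage V_A = V_in · R_p/(R_s + R_p) = 14.3 × 0.6134 = 8.772 V.
Branch current I = V_A/R_C = 8.772/25.9 = 0.3387 mA.

I ≈ 0.339 mA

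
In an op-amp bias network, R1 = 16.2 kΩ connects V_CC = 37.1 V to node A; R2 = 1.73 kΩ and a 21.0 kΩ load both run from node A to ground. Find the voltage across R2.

V_out ≈ 3.33 V

First combine the lower leg with the load: R2 ‖ R_L = 1.598 kΩ.
Voltage divider with the loaded lower leg: V_out = 37.1 × 1.598/(16.2 + 1.598) = 37.1 × 0.08980 = 3.332 V.
(Unloaded it would be 3.58 V; the load pulls it down.)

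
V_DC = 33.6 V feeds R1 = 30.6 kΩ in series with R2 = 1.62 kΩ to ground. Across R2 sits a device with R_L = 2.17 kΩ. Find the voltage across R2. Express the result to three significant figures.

The load sits in parallel with R2, giving an effective lower resistance R2' = R2·R_L/(R2+R_L) = 0.9275 kΩ.
Then V_out = V_DC · R2'/(R1 + R2') = 33.6 × 0.9275/31.53 = 0.9885 V.

V_out ≈ 0.989 V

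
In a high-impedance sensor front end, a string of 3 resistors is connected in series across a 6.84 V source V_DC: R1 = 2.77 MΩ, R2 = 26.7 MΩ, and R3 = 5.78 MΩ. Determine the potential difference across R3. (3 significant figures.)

V ≈ 1.12 V

Total series resistance ΣR = 2.77 + 26.7 + 5.78 = 35.25 MΩ.
V = V_DC · R/ΣR = 6.84 × 0.1640 = 1.122 V.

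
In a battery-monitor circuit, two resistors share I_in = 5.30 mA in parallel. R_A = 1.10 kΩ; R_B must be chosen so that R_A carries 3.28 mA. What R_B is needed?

R_B ≈ 1.79 kΩ

The fraction through R_A equals R_B/(R_A+R_B).
With f = 0.6189, R_B = R_A · f/(1−f) = 1.10 × 1.624 = 1.786 kΩ.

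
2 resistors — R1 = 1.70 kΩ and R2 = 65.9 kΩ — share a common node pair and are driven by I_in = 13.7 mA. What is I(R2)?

For two parallel branches, I_k = I_in · (other R)/(sum of R).
I(R2) = 13.7 × 1.70/(1.70 + 65.9) = 13.7 × 0.02515 = 0.3445 mA.

I ≈ 0.345 mA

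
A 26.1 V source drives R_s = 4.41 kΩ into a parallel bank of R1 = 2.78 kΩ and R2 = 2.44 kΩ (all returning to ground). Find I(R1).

I ≈ 2.14 mA

Equivalent of the parallel group: R_p = 1.299 kΩ.
V_A by voltage divider: V_A = 26.1 × 1.299/(4.41 + 1.299) = 5.940 V.
I(R1) = V_A / R1 = 5.940/2.78 = 2.137 mA.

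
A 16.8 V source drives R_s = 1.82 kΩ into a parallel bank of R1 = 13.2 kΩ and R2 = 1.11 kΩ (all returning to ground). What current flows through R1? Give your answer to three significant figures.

I ≈ 0.458 mA

Parallel bank: R_p = 1/(1/13.2 + 1/1.11) = 1.024 kΩ.
V_A = 16.8 × 1.024/2.844 = 6.049 V.
Branch current I = V_A/R1 = 6.049/13.2 = 0.4582 mA.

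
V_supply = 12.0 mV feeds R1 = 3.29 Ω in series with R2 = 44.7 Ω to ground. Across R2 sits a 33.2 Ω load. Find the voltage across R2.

The load sits in parallel with R2, giving an effective lower resistance R2' = R2·R_L/(R2+R_L) = 19.05 Ω.
Then V_out = V_supply · R2'/(R1 + R2') = 12.0 × 19.05/22.34 = 10.23 mV.

V_out ≈ 10.2 mV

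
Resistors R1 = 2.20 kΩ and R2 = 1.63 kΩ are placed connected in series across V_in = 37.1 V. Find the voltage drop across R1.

V ≈ 21.3 V

Series total: ΣR = 2.20 + 1.63 = 3.830 kΩ.
Voltage divider: V = V_in · (2.200 / 3.830) = 37.1 × 0.5744 = 21.31 V.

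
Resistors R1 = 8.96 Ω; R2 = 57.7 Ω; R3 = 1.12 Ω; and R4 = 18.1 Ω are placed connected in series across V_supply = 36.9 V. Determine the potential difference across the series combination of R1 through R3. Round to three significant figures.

V ≈ 29.1 V

Series total: ΣR = 8.96 + 57.7 + 1.12 + 18.1 = 85.88 Ω.
R_{R1..R3} = 8.96 + 57.7 + 1.12 = 67.78 Ω.
V = V_supply · R/ΣR = 36.9 × 0.7892 = 29.12 V.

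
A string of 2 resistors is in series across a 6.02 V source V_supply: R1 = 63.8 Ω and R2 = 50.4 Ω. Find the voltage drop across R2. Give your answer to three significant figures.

V ≈ 2.66 V

Series total: ΣR = 63.8 + 50.4 = 114.2 Ω.
Voltage divider: V = V_supply · (50.40 / 114.2) = 6.02 × 0.4413 = 2.657 V.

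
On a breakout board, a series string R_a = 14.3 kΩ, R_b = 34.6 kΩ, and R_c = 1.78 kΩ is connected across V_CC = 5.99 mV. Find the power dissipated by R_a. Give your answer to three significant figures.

The common current is I = 5.99/50.68 = 0.1182 µA.
P(R_a) = I²·R_a = (0.1182)² × 14.3 = 0.1998 nW.

P ≈ 0.200 nW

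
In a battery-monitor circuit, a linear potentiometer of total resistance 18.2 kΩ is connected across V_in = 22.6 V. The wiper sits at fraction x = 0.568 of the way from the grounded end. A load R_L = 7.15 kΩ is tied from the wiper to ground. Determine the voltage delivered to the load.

V_out ≈ 7.90 V

Lower segment x·R_p = 10.34 kΩ; upper segment (1−x)·R_p = 7.862 kΩ.
R_L loads the lower segment: effective lower R = 4.227 kΩ.
Then V_out = V_in · 4.227/(7.862 + 4.227) = 7.902 V.
(Unloaded: V_out = x·V_in = 12.8 V.)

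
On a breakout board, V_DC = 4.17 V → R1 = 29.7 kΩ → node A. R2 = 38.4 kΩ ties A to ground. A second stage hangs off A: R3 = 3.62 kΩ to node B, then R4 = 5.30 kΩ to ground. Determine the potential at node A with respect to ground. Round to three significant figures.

Node A sees R2 in parallel with the series input of stage 2, R3 + R4 = 8.920 kΩ.
Effective lower resistance at A: R2 ‖ 8.920 = 7.239 kΩ.
So V_A = 4.17 × 0.1960 = 0.8172 V.

V_A ≈ 0.817 V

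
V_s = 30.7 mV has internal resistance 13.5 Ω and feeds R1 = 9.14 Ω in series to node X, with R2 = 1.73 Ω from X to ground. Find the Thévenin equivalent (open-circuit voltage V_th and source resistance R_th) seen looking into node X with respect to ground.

V_th ≈ 2.18 mV, R_th ≈ 1.61 Ω

R1' = 13.5 + 9.14 = 22.64 Ω (source resistance + R1).
V_th is the unloaded tap voltage: V_s · R2/(R1'+R2) = 30.7 × 0.07099 = 2.179 mV.
Zeroing V_s shorts the top of R1' to ground, so R_th = R1' ‖ R2 = 1.607 Ω.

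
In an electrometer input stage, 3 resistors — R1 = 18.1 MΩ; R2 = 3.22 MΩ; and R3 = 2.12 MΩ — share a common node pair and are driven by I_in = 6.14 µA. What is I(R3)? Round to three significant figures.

I ≈ 3.46 µA

Total conductance ΣG = 1/18.1 + 1/3.22 + 1/2.12 = 0.8375 (units of 1/MΩ).
Current divider: I(R3) = I_in · G_k/ΣG = 6.14 × (0.4717/0.8375) = 6.14 × 0.5632 = 3.458 µA.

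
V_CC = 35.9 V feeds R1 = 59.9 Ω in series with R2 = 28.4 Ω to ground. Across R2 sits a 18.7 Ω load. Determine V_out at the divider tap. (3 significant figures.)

V_out ≈ 5.69 V

The load sits in parallel with R2, giving an effective lower resistance R2' = R2·R_L/(R2+R_L) = 11.28 Ω.
Then V_out = V_CC · R2'/(R1 + R2') = 35.9 × 11.28/71.18 = 5.687 V.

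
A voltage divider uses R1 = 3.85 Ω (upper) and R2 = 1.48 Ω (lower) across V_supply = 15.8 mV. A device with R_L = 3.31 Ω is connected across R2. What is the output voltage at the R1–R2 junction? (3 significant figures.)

V_out ≈ 3.32 mV

First combine the lower leg with the load: R2 ‖ R_L = 1.023 Ω.
Now apply the divider: V_out = 15.8 × 0.2099 = 3.316 mV.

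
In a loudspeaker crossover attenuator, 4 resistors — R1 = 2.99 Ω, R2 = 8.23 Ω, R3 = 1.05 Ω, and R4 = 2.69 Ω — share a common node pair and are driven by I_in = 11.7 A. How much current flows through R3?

Conductances: ΣG = 1/2.99 + 1/8.23 + 1/1.05 + 1/2.69 = 1.780 (1/Ω).
By the current-divider rule, I = I_in · G_k/ΣG = 11.7 × 0.5350 = 6.260 A.

I ≈ 6.26 A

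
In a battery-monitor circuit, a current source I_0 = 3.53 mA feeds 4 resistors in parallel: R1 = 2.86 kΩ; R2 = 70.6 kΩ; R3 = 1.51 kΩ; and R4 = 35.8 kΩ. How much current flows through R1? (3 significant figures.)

Conductances: ΣG = 1/2.86 + 1/70.6 + 1/1.51 + 1/35.8 = 1.054 (1/kΩ).
R1 takes the fraction G_k/ΣG = 0.3497/1.054 = 0.3317, so I = 3.53 × 0.3317 = 1.171 mA.

I ≈ 1.17 mA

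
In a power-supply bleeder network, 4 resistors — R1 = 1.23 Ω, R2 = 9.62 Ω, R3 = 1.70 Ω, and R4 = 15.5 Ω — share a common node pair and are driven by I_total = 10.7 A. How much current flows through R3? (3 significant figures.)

Conductances: ΣG = 1/1.23 + 1/9.62 + 1/1.70 + 1/15.5 = 1.570 (1/Ω).
Current divider: I(R3) = I_total · G_k/ΣG = 10.7 × (0.5882/1.570) = 10.7 × 0.3747 = 4.010 A.

I ≈ 4.01 A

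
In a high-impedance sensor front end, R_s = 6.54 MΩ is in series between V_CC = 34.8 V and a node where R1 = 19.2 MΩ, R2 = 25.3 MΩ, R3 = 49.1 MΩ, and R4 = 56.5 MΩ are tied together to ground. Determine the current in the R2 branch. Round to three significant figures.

I ≈ 0.744 µA

Equivalent of the parallel group: R_p = 7.712 MΩ.
Node voltage V_A = V_CC · R_p/(R_s + R_p) = 34.8 × 0.5411 = 18.83 V.
I(R2) = V_A / R2 = 18.83/25.3 = 0.7443 µA.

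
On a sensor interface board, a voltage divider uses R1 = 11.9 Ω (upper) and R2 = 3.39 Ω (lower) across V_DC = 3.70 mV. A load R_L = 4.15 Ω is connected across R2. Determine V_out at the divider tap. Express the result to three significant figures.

First combine the lower leg with the load: R2 ‖ R_L = 1.866 Ω.
Voltage divider with the loaded lower leg: V_out = 3.70 × 1.866/(11.9 + 1.866) = 3.70 × 0.1355 = 0.5015 mV.

V_out ≈ 0.502 mV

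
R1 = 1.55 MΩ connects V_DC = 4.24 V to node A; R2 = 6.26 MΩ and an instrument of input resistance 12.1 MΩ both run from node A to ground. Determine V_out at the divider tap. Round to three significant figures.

V_out ≈ 3.08 V

R2 ‖ R_L = (6.26 × 12.1)/(6.26 + 12.1) = 4.126 MΩ.
Now apply the divider: V_out = 4.24 × 0.7269 = 3.082 V.
(Unloaded it would be 3.40 V; the load pulls it down.)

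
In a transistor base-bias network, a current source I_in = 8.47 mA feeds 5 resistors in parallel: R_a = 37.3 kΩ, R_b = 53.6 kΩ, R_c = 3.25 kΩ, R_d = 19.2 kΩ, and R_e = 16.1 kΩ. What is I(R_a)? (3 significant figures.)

Total conductance ΣG = 1/37.3 + 1/53.6 + 1/3.25 + 1/19.2 + 1/16.1 = 0.4674 (units of 1/kΩ).
By the current-divider rule, I = I_in · G_k/ΣG = 8.47 × 0.05736 = 0.4859 mA.

I ≈ 0.486 mA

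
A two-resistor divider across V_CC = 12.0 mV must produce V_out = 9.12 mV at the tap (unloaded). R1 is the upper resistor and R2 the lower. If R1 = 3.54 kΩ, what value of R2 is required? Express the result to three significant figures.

The divider ratio is R2/(R1+R2) = 9.12/12.0 = 0.7600.
So R2 = R1 · V_out/(V_CC − V_out) = 3.54 × 9.12/(12.0 − 9.12) = 3.54 × 3.167 = 11.21 kΩ.

R2 ≈ 11.2 kΩ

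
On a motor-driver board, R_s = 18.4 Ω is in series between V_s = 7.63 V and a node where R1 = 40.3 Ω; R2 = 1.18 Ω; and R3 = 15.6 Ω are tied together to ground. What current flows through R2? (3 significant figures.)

I ≈ 0.355 A

Combine the parallel branches: R_p = (1/40.3 + 1/1.18 + 1/15.6)⁻¹ = 1.068 Ω.
Node voltage V_A = V_s · R_p/(R_s + R_p) = 7.63 × 0.05486 = 0.4186 V.
I(R2) = V_A / R2 = 0.4186/1.18 = 0.3547 A.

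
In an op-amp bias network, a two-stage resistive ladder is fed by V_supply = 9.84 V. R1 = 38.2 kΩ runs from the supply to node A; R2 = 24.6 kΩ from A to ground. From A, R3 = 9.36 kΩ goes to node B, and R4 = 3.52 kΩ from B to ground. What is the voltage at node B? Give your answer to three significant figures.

The second stage (R3 + R4 = 12.88 kΩ) loads node A in parallel with R2.
R2 ‖ (R3+R4) = 8.454 kΩ.
So V_A = 9.84 × 0.1812 = 1.783 V.
Then the unloaded second divider: V_B = V_A × R4/(R3+R4) = 1.783 × 0.2733 = 0.4873 V.

V_B ≈ 0.487 V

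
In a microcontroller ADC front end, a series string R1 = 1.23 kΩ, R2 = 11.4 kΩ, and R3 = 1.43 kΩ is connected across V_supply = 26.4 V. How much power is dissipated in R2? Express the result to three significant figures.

ΣR = 14.06 kΩ → I = 26.4/14.06 = 1.878 mA.
V(R2) = I·R = 21.41 V; P = V·I = 21.41 × 1.878 = 40.19 mW.

P ≈ 40.2 mW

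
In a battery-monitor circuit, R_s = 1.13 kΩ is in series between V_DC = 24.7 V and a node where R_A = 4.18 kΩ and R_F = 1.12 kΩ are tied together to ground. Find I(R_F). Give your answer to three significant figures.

I ≈ 9.68 mA

Equivalent of the parallel group: R_p = 0.8833 kΩ.
V_A = 24.7 × 0.8833/2.013 = 10.84 V.
I(R_F) = V_A / R_F = 10.84/1.12 = 9.676 mA.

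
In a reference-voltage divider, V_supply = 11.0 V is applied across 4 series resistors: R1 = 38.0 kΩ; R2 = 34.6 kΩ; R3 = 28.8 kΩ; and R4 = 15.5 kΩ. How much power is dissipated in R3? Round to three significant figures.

P ≈ 0.255 mW

ΣR = 116.9 kΩ → I = 11.0/116.9 = 0.09410 mA.
P(R3) = I²·R3 = (0.09410)² × 28.8 = 0.2550 mW.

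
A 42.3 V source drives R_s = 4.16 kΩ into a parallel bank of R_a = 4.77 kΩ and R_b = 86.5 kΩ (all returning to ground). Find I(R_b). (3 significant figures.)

I ≈ 0.255 mA

Parallel bank: R_p = 1/(1/4.77 + 1/86.5) = 4.521 kΩ.
Node voltage V_A = V_s · R_p/(R_s + R_p) = 42.3 × 0.5208 = 22.03 V.
I(R_b) = V_A / R_b = 22.03/86.5 = 0.2547 mA.
(Equivalently: I_total = 4.873 mA, then current-divider fraction G_k/ΣG = 0.05226.)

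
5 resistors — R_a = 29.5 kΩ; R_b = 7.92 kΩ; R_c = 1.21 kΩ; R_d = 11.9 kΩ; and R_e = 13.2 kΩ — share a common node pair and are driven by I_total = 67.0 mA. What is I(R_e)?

I ≈ 4.43 mA

ΣG = 1/29.5 + 1/7.92 + 1/1.21 + 1/11.9 + 1/13.2 = 1.146.
R_e takes the fraction G_k/ΣG = 0.07576/1.146 = 0.06608, so I = 67.0 × 0.06608 = 4.428 mA.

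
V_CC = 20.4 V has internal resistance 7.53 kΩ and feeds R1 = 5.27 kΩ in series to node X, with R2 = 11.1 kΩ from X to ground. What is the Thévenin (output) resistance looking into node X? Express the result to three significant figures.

R_th ≈ 5.94 kΩ

R1' = 7.53 + 5.27 = 12.80 kΩ (source resistance + R1).
With V_CC suppressed (replaced by a short), R_th = R1' ‖ R2 = (12.80 × 11.1)/(12.80 + 11.1) = 5.945 kΩ.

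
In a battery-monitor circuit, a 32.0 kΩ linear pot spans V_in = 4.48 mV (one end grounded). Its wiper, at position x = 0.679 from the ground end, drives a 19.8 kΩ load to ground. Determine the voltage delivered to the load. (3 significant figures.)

Lower segment x·R_p = 21.73 kΩ; upper segment (1−x)·R_p = 10.27 kΩ.
(x·R_p) ‖ R_L = 10.36 kΩ.
Loaded-divider output: V_out = 4.48 × 0.5021 = 2.250 mV.

V_out ≈ 2.25 mV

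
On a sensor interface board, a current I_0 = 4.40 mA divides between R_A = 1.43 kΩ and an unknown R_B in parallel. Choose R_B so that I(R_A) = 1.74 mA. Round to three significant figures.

R_B ≈ 0.935 kΩ

Two-branch current divider: I_A = I_0 · R_B/(R_A + R_B).
With f = 0.3955, R_B = R_A · f/(1−f) = 1.43 × 0.6541 = 0.9354 kΩ.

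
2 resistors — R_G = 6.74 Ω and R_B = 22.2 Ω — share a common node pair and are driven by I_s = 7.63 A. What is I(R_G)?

With just two branches, the current splits inversely with resistance.
So I = 7.63 × 22.2/28.94 = 5.853 A.

I ≈ 5.85 A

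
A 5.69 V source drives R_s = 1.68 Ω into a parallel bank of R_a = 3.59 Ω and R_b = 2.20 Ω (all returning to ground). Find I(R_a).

Equivalent of the parallel group: R_p = 1.364 Ω.
V_A by voltage divider: V_A = 5.69 × 1.364/(1.68 + 1.364) = 2.550 V.
Branch current I = V_A/R_a = 2.550/3.59 = 0.7102 A.

I ≈ 0.710 A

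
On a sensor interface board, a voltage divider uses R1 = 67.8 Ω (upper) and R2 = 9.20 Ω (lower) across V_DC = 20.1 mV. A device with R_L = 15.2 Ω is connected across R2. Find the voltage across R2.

R2 ‖ R_L = (9.20 × 15.2)/(9.20 + 15.2) = 5.731 Ω.
Voltage divider with the loaded lower leg: V_out = 20.1 × 5.731/(67.8 + 5.731) = 20.1 × 0.07794 = 1.567 mV.

V_out ≈ 1.57 mV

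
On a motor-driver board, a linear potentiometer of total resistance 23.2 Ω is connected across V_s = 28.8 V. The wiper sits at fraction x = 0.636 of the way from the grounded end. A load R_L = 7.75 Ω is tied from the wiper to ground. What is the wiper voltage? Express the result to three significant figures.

V_out ≈ 10.8 V

The pot divides into 8.445 Ω above the wiper and 14.76 Ω below.
Lower segment in parallel with the load: 14.76 ‖ 7.75 = 5.081 Ω.
Loaded-divider output: V_out = 28.8 × 0.3757 = 10.82 V.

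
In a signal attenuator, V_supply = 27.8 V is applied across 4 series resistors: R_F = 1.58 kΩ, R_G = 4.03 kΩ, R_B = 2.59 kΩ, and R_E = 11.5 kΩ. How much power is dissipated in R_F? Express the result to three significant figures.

P ≈ 3.15 mW

The common current is I = 27.8/19.70 = 1.411 mA.
P = I²R = 1.991 × 1.58 = 3.146 mW.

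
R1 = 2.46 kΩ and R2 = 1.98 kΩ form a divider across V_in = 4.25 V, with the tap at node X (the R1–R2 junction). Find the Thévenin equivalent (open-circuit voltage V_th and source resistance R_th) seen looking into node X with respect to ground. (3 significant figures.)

V_th ≈ 1.90 V, R_th ≈ 1.10 kΩ

V_th is the unloaded tap voltage: V_in · R2/(R1+R2) = 4.25 × 0.4459 = 1.895 V.
With V_in suppressed (replaced by a short), R_th = R1 ‖ R2 = (2.460 × 1.98)/(2.460 + 1.98) = 1.097 kΩ.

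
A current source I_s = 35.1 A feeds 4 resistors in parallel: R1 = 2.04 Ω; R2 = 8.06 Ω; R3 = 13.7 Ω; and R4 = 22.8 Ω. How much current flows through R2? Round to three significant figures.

Conductances: ΣG = 1/2.04 + 1/8.06 + 1/13.7 + 1/22.8 = 0.7311 (1/Ω).
R2 takes the fraction G_k/ΣG = 0.1241/0.7311 = 0.1697, so I = 35.1 × 0.1697 = 5.956 A.

I ≈ 5.96 A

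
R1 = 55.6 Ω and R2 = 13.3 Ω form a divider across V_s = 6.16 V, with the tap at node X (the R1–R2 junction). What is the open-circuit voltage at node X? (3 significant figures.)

V_th ≈ 1.19 V

With X open, the divider is unloaded: V_th = 6.16 × 13.3/68.90 = 1.189 V.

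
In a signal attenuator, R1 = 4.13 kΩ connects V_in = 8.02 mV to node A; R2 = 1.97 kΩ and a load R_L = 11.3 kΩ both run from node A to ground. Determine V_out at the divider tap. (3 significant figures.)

The load sits in parallel with R2, giving an effective lower resistance R2' = R2·R_L/(R2+R_L) = 1.678 kΩ.
Now apply the divider: V_out = 8.02 × 0.2889 = 2.317 mV.
(Unloaded it would be 2.59 mV; the load pulls it down.)

V_out ≈ 2.32 mV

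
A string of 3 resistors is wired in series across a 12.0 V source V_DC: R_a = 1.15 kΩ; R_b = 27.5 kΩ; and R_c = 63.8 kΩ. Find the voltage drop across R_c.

V ≈ 8.28 V

ΣR = 1.15 + 27.5 + 63.8 = 92.45 kΩ.
V = V_DC · R/ΣR = 12.0 × 0.6901 = 8.281 V.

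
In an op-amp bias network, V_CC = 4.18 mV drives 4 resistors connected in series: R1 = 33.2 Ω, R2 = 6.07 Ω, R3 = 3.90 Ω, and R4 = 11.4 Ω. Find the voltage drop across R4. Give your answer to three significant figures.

Series total: ΣR = 33.2 + 6.07 + 3.90 + 11.4 = 54.57 Ω.
By the voltage-divider rule, V = 4.18 × 11.40/54.57 = 0.8732 mV.

V ≈ 0.873 mV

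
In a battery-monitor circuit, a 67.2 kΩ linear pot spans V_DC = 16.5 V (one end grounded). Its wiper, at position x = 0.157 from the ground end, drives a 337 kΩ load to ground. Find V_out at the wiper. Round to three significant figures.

V_out ≈ 2.52 V

Lower segment x·R_p = 10.55 kΩ; upper segment (1−x)·R_p = 56.65 kΩ.
R_L loads the lower segment: effective lower R = 10.23 kΩ.
Loaded-divider output: V_out = 16.5 × 0.1530 = 2.524 V.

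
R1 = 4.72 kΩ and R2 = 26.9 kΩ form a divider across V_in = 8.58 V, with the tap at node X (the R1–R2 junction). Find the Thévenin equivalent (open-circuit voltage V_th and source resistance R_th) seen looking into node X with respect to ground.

V_th ≈ 7.30 V, R_th ≈ 4.02 kΩ

Open-circuit (no load on X): V_th = V_in · R2/(R1 + R2) = 8.58 × 26.9/(4.720 + 26.9) = 7.299 V.
Looking into X with the source shorted: R_th = R1·R2/(R1+R2) = 4.720 × 26.9/31.62 = 4.015 kΩ.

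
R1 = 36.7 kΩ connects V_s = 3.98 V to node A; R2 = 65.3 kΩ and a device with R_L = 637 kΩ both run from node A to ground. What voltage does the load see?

V_out ≈ 2.46 V

First combine the lower leg with the load: R2 ‖ R_L = 59.23 kΩ.
Voltage divider with the loaded lower leg: V_out = 3.98 × 59.23/(36.7 + 59.23) = 3.98 × 0.6174 = 2.457 V.
(Unloaded it would be 2.55 V; the load pulls it down.)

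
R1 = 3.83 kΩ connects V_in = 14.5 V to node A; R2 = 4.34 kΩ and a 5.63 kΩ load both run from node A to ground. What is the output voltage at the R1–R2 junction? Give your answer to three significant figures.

V_out ≈ 5.66 V

R2 ‖ R_L = (4.34 × 5.63)/(4.34 + 5.63) = 2.451 kΩ.
Now apply the divider: V_out = 14.5 × 0.3902 = 5.658 V.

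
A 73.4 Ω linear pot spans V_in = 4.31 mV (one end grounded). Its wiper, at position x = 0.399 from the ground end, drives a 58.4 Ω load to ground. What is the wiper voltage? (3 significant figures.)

Lower segment x·R_p = 29.29 Ω; upper segment (1−x)·R_p = 44.11 Ω.
(x·R_p) ‖ R_L = 19.51 Ω.
Loaded-divider output: V_out = 4.31 × 0.3066 = 1.321 mV.
(Unloaded: V_out = x·V_in = 1.72 mV.)

V_out ≈ 1.32 mV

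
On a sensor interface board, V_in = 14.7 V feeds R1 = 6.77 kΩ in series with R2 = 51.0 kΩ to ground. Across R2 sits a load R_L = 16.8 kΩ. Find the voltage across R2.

The load sits in parallel with R2, giving an effective lower resistance R2' = R2·R_L/(R2+R_L) = 12.64 kΩ.
Then V_out = V_in · R2'/(R1 + R2') = 14.7 × 12.64/19.41 = 9.572 V.
(Unloaded it would be 13.0 V; the load pulls it down.)

V_out ≈ 9.57 V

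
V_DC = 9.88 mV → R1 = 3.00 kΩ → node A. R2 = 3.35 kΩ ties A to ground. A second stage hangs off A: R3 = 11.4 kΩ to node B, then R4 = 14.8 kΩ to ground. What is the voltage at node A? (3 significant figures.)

V_A ≈ 4.92 mV

Node A sees R2 in parallel with the series input of stage 2, R3 + R4 = 26.20 kΩ.
R2 ‖ (R3+R4) = 2.970 kΩ.
V_A = 9.88 × 2.970/(3.00 + 2.970) = 4.915 mV.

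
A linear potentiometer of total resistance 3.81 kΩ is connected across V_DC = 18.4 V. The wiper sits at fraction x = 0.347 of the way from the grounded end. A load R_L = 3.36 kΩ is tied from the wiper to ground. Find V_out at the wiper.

Lower segment x·R_p = 1.322 kΩ; upper segment (1−x)·R_p = 2.488 kΩ.
R_L loads the lower segment: effective lower R = 0.9488 kΩ.
Loaded-divider output: V_out = 18.4 × 0.2761 = 5.080 V.

V_out ≈ 5.08 V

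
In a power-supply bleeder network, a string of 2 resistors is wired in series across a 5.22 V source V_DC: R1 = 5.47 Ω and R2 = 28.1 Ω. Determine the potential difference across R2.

Total series resistance ΣR = 5.47 + 28.1 = 33.57 Ω.
Voltage divider: V = V_DC · (28.10 / 33.57) = 5.22 × 0.8371 = 4.369 V.

V ≈ 4.37 V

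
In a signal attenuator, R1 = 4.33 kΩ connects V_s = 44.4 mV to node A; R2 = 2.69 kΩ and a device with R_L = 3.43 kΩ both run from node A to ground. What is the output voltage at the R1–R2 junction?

The load sits in parallel with R2, giving an effective lower resistance R2' = R2·R_L/(R2+R_L) = 1.508 kΩ.
Now apply the divider: V_out = 44.4 × 0.2583 = 11.47 mV.

V_out ≈ 11.5 mV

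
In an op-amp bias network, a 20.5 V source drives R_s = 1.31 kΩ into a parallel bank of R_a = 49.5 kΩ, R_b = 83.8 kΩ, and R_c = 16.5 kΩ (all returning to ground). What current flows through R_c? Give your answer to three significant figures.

I ≈ 1.11 mA

Equivalent of the parallel group: R_p = 10.78 kΩ.
V_A = 20.5 × 10.78/12.09 = 18.28 V.
I(R_c) = V_A / R_c = 18.28/16.5 = 1.108 mA.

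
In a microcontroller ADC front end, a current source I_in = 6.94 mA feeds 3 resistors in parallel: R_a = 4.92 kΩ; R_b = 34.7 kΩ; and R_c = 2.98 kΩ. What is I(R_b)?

I ≈ 0.352 mA

ΣG = 1/4.92 + 1/34.7 + 1/2.98 = 0.5676.
R_b takes the fraction G_k/ΣG = 0.02882/0.5676 = 0.05077, so I = 6.94 × 0.05077 = 0.3523 mA.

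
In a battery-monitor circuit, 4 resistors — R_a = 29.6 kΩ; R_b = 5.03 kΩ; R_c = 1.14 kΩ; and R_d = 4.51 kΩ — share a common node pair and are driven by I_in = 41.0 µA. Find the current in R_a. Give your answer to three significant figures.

I ≈ 1.04 µA

ΣG = 1/29.6 + 1/5.03 + 1/1.14 + 1/4.51 = 1.332.
By the current-divider rule, I = I_in · G_k/ΣG = 41.0 × 0.02537 = 1.040 µA.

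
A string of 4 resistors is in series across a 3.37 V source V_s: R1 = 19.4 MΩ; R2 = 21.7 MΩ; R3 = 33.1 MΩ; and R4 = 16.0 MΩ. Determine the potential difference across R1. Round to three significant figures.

V ≈ 0.725 V

ΣR = 19.4 + 21.7 + 33.1 + 16.0 = 90.20 MΩ.
Voltage divider: V = V_s · (19.40 / 90.20) = 3.37 × 0.2151 = 0.7248 V.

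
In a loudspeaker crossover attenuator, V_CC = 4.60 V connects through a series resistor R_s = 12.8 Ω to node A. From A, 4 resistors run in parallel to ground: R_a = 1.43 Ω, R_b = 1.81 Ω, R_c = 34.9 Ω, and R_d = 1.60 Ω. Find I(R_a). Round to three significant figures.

I ≈ 0.127 A

Equivalent of the parallel group: R_p = 0.5248 Ω.
V_A by voltage divider: V_A = 4.60 × 0.5248/(12.8 + 0.5248) = 0.1812 V.
Branch current I = V_A/R_a = 0.1812/1.43 = 0.1267 A.
(Equivalently: I_total = 0.3452 A, then current-divider fraction G_k/ΣG = 0.3670.)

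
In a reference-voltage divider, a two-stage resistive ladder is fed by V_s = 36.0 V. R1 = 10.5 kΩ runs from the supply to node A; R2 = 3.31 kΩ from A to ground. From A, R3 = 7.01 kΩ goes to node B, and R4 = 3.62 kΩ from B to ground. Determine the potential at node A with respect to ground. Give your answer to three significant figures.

V_A ≈ 6.98 V

The second stage (R3 + R4 = 10.63 kΩ) loads node A in parallel with R2.
R2 ‖ (R3+R4) = 2.524 kΩ.
V_A = 36.0 × 2.524/(10.5 + 2.524) = 6.977 V.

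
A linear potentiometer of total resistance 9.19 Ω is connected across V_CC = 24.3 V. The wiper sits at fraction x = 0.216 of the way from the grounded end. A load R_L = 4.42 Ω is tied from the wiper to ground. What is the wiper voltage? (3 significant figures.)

V_out ≈ 3.88 V

Lower segment x·R_p = 1.985 Ω; upper segment (1−x)·R_p = 7.205 Ω.
Lower segment in parallel with the load: 1.985 ‖ 4.42 = 1.370 Ω.
V_out = 24.3 × 1.370/(7.205 + 1.370) = 3.882 V.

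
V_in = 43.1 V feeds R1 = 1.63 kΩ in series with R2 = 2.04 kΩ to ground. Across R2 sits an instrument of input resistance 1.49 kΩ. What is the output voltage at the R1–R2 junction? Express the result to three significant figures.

V_out ≈ 14.9 V

R2 ‖ R_L = (2.04 × 1.49)/(2.04 + 1.49) = 0.8611 kΩ.
Now apply the divider: V_out = 43.1 × 0.3457 = 14.90 V.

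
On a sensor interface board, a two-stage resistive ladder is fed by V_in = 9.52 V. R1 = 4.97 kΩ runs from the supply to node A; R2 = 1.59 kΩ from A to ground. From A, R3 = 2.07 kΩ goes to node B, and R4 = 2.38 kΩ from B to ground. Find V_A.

V_A ≈ 1.82 V

The second stage (R3 + R4 = 4.450 kΩ) loads node A in parallel with R2.
R2 ‖ (R3+R4) = 1.171 kΩ.
So V_A = 9.52 × 0.1907 = 1.816 V.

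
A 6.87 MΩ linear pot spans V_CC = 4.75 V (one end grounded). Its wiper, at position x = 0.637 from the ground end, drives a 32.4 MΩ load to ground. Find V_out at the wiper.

The pot divides into 2.494 MΩ above the wiper and 4.376 MΩ below.
(x·R_p) ‖ R_L = 3.855 MΩ.
Loaded-divider output: V_out = 4.75 × 0.6072 = 2.884 V.
(Unloaded: V_out = x·V_CC = 3.03 V.)

V_out ≈ 2.88 V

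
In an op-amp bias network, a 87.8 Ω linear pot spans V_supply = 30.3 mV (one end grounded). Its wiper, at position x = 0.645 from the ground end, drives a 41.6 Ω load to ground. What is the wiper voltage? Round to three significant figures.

V_out ≈ 13.2 mV

The pot divides into 31.17 Ω above the wiper and 56.63 Ω below.
(x·R_p) ‖ R_L = 23.98 Ω.
V_out = 30.3 × 23.98/(31.17 + 23.98) = 13.18 mV.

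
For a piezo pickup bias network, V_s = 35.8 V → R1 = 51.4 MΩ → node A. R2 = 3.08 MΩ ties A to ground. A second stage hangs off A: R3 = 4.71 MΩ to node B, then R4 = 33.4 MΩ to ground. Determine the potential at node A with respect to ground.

Node A sees R2 in parallel with the series input of stage 2, R3 + R4 = 38.11 MΩ.
Effective lower resistance at A: R2 ‖ 38.11 = 2.850 MΩ.
V_A = 35.8 × 2.850/(51.4 + 2.850) = 1.881 V.

V_A ≈ 1.88 V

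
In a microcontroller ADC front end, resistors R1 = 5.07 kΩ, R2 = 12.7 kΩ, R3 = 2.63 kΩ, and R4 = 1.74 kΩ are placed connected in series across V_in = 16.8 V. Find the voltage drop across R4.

V ≈ 1.32 V

Series total: ΣR = 5.07 + 12.7 + 2.63 + 1.74 = 22.14 kΩ.
Voltage divider: V = V_in · (1.740 / 22.14) = 16.8 × 0.07859 = 1.320 V.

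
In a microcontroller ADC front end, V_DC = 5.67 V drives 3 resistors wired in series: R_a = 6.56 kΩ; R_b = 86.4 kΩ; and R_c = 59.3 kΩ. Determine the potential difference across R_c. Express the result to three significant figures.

Total series resistance ΣR = 6.56 + 86.4 + 59.3 = 152.3 kΩ.
V = V_DC · R/ΣR = 5.67 × 0.3895 = 2.208 V.

V ≈ 2.21 V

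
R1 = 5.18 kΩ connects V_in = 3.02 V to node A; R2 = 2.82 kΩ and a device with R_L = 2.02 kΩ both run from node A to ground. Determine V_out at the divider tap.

First combine the lower leg with the load: R2 ‖ R_L = 1.177 kΩ.
Then V_out = V_in · R2'/(R1 + R2') = 3.02 × 1.177/6.357 = 0.5591 V.

V_out ≈ 0.559 V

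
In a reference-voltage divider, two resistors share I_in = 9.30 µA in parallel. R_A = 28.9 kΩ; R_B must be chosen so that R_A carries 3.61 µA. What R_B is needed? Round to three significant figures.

R_B ≈ 18.3 kΩ

The fraction through R_A equals R_B/(R_A+R_B).
With f = 0.3882, R_B = R_A · f/(1−f) = 28.9 × 0.6344 = 18.34 kΩ.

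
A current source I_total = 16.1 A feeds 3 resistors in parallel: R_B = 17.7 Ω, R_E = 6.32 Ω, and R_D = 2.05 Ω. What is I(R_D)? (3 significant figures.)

Conductances: ΣG = 1/17.7 + 1/6.32 + 1/2.05 = 0.7025 (1/Ω).
By the current-divider rule, I = I_total · G_k/ΣG = 16.1 × 0.6944 = 11.18 A.

I ≈ 11.2 A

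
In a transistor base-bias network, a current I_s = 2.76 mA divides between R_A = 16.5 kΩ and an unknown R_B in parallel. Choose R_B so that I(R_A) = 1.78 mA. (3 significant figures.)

Two-branch current divider: I_A = I_s · R_B/(R_A + R_B).
1.78/2.76 = R_B/(R_A + R_B) → R_B = R_A · (0.6449)/(1 − 0.6449) = 16.5 × 1.816 = 29.97 kΩ.

R_B ≈ 30.0 kΩ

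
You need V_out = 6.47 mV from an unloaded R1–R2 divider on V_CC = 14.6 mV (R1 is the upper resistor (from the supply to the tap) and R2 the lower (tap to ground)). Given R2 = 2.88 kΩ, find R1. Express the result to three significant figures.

Required fraction k = V_out/V_CC = 0.4432.
R1 = R2·(1/k − 1) = 2.88 × 1.257 = 3.619 kΩ.

R1 ≈ 3.62 kΩ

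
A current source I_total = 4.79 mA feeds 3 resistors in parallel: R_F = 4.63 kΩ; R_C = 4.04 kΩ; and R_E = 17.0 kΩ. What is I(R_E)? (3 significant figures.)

I ≈ 0.539 mA

Conductances: ΣG = 1/4.63 + 1/4.04 + 1/17.0 = 0.5223 (1/kΩ).
Current divider: I(R_E) = I_total · G_k/ΣG = 4.79 × (0.05882/0.5223) = 4.79 × 0.1126 = 0.5394 mA.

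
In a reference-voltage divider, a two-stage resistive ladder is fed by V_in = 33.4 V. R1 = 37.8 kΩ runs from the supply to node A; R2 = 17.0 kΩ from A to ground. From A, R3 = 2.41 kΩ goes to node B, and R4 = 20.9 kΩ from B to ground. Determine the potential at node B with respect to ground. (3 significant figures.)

Looking into the second stage from A: R3 + R4 = 23.31 kΩ appears in parallel with R2.
R2 ‖ (R3+R4) = 9.831 kΩ.
So V_A = 33.4 × 0.2064 = 6.893 V.
Stage 2 is unloaded, so V_B = V_A · R4/(R3+R4) = 6.893 × 20.9/23.31 = 6.181 V.

V_B ≈ 6.18 V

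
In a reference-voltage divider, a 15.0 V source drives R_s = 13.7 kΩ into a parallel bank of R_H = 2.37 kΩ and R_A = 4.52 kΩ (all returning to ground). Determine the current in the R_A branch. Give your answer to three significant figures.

Parallel bank: R_p = 1/(1/2.37 + 1/4.52) = 1.555 kΩ.
Node voltage V_A = V_DC · R_p/(R_s + R_p) = 15.0 × 0.1019 = 1.529 V.
Branch current I = V_A/R_A = 1.529/4.52 = 0.3382 mA.
(Check via current divider: I_total = 0.9833 mA; share G_k/ΣG = 0.3440 → same result.)

I ≈ 0.338 mA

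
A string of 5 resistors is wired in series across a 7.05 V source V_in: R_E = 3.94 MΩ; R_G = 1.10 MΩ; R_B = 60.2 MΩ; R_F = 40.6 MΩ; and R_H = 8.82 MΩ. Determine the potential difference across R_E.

V ≈ 0.242 V

Series total: ΣR = 3.94 + 1.10 + 60.2 + 40.6 + 8.82 = 114.7 MΩ.
V = V_in · R/ΣR = 7.05 × 0.03436 = 0.2423 V.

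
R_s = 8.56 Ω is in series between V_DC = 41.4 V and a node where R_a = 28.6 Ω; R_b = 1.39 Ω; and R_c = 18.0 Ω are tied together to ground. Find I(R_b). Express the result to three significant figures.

I ≈ 3.75 A

Parallel bank: R_p = 1/(1/28.6 + 1/1.39 + 1/18.0) = 1.235 Ω.
V_A = 41.4 × 1.235/9.795 = 5.219 V.
Branch current I = V_A/R_b = 5.219/1.39 = 3.754 A.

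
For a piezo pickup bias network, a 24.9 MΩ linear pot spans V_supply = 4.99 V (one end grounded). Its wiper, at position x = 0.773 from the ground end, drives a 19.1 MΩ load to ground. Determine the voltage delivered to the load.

V_out ≈ 3.14 V

Split the track: R_lower = x·R_p = 19.25 MΩ, R_upper = (1−x)·R_p = 5.652 MΩ.
R_L loads the lower segment: effective lower R = 9.587 MΩ.
Then V_out = V_supply · 9.587/(5.652 + 9.587) = 3.139 V.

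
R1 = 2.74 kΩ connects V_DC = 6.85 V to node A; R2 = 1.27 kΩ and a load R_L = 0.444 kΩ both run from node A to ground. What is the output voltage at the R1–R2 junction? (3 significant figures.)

V_out ≈ 0.734 V

R2 ‖ R_L = (1.27 × 0.444)/(1.27 + 0.444) = 0.3290 kΩ.
Now apply the divider: V_out = 6.85 × 0.1072 = 0.7343 V.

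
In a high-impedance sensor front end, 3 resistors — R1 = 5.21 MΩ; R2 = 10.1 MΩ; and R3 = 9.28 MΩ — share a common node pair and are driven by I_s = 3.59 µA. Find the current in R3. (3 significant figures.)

I ≈ 0.970 µA

Conductances: ΣG = 1/5.21 + 1/10.1 + 1/9.28 = 0.3987 (1/MΩ).
R3 takes the fraction G_k/ΣG = 0.1078/0.3987 = 0.2703, so I = 3.59 × 0.2703 = 0.9703 µA.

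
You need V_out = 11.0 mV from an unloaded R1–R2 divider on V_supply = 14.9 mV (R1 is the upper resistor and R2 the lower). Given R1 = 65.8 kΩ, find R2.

Required fraction k = V_out/V_supply = 0.7383.
So R2 = R1 · V_out/(V_supply − V_out) = 65.8 × 11.0/(14.9 − 11.0) = 65.8 × 2.821 = 185.6 kΩ.

R2 ≈ 186 kΩ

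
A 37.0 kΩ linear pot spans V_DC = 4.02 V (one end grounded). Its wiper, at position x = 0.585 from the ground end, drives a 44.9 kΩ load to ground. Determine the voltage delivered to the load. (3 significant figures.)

Lower segment x·R_p = 21.64 kΩ; upper segment (1−x)·R_p = 15.36 kΩ.
R_L loads the lower segment: effective lower R = 14.60 kΩ.
Loaded-divider output: V_out = 4.02 × 0.4875 = 1.960 V.

V_out ≈ 1.96 V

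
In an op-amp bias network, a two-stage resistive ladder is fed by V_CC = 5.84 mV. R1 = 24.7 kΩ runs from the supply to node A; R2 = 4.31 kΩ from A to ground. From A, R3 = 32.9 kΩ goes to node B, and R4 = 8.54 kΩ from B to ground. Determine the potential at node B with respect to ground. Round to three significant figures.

V_B ≈ 0.164 mV

Node A sees R2 in parallel with the series input of stage 2, R3 + R4 = 41.44 kΩ.
Effective lower resistance at A: R2 ‖ 41.44 = 3.904 kΩ.
First divider: V_A = V_CC · 3.904/(24.7 + 3.904) = 0.7971 mV.
Stage 2 is unloaded, so V_B = V_A · R4/(R3+R4) = 0.7971 × 8.54/41.44 = 0.1643 mV.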